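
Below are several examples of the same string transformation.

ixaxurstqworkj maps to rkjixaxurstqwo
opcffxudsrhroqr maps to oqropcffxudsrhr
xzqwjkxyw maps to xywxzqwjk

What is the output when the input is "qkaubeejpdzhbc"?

The rule is to move the last 3 characters to the front (rotate right by 3).
So "qkaubeejpdzhbc" becomes "hbcqkaubeejpdz".

hbcqkaubeejpdz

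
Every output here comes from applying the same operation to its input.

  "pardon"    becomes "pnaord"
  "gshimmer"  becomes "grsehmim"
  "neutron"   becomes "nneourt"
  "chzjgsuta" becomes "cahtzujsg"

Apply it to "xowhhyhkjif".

Each output is the input with this applied: take characters alternately from the front and the back (1st, last, 2nd, 2nd-last, ...).
For "xowhhyhkjif" the result is "xfoiwjhkhhy".

xfoiwjhkhhy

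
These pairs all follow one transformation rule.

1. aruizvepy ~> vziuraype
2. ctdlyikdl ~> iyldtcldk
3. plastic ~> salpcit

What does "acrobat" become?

orcatab

The pattern: reverse the string, then move the first 3 characters to the end (rotate left by 3).
Applying both steps to "acrobat": "taborca", then "orcatab".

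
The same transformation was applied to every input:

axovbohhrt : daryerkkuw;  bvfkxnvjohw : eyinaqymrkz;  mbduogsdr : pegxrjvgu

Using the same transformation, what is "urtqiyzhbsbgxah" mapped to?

xuwtlbckevejadk

In each case the input is transformed by: shift every letter 3 places forward in the alphabet (wrapping around).
Applying that to "urtqiyzhbsbgxah" gives "xuwtlbckevejadk".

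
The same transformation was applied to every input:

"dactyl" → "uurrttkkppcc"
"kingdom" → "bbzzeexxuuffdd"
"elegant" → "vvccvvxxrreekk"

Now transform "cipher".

ttzzggyyvvii

Rule — double every character, then shift every letter 9 places backward in the alphabet (wrapping around).
"cipher" → "cciipphheerr" → "ttzzggyyvvii".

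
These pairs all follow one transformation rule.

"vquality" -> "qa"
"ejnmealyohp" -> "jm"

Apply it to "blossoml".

ls

The pattern: keep every other character starting from the second (positions 2nd, 4th, 6th, ...), then keep only the first 2 characters.
Working it through for "blossoml": intermediate "lsol", final "ls".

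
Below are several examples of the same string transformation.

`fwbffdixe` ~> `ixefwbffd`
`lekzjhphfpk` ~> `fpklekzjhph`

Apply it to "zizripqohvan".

What's happening: move the last 3 characters to the front (rotate right by 3).
On "zizripqohvan" that produces "vanzizripqoh".

vanzizripqoh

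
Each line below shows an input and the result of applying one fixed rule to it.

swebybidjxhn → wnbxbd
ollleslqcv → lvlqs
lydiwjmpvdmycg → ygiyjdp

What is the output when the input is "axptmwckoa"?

The rule is to keep every other character starting from the second (positions 2nd, 4th, 6th, ...), then take characters alternately from the front and the back (1st, last, 2nd, 2nd-last, ...).
Working it through for "axptmwckoa": intermediate "xtwka", final "xatkw".

xatkw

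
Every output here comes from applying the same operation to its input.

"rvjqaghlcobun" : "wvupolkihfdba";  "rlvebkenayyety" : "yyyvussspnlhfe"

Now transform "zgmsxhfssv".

The transformation: shift every letter 6 places backward in the alphabet (wrapping around), then sort the characters into reverse alphabetical order.
On "zgmsxhfssv": the first step gives "tagmrbzmmp", and the second then gives "ztrpmmmgba".

ztrpmmmgba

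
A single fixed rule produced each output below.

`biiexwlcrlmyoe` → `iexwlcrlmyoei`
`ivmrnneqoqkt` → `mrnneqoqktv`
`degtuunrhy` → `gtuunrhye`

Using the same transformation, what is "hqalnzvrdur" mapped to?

alnzvrdurq

The pattern: delete the first character, then move the first character to the end.
For "hqalnzvrdur" the result is "alnzvrdurq".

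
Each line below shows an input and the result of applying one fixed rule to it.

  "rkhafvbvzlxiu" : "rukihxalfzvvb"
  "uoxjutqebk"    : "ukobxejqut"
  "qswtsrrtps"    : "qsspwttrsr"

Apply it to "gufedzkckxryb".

In each case the input is transformed by: take characters alternately from the front and the back (1st, last, 2nd, 2nd-last, ...).
Applying that to "gufedzkckxryb" gives "gbuyfrexdkzck".

gbuyfrexdkzck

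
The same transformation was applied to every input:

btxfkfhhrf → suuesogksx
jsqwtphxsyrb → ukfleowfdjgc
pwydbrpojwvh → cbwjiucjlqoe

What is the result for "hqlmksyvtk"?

The pattern: shift every letter 13 places forward in the alphabet (wrapping around) — i.e. ROT13, then swap the front and back halves of the string.
Applying both steps to "hqlmksyvtk": "udyzxfligx", then "fligxudyzx".

fligxudyzx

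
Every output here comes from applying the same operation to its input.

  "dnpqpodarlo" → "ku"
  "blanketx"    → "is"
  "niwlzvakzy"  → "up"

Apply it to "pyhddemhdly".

wf

The transformation: shift every letter 7 places forward in the alphabet (wrapping around), then keep only the first 2 characters.
Working it through for "pyhddemhdly": intermediate "wfokkltoksf", final "wf".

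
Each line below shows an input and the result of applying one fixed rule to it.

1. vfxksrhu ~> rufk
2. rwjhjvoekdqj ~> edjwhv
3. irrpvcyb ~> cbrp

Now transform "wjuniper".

The pattern: keep every other character starting from the second (positions 2nd, 4th, 6th, ...), then swap the front and back halves of the string.
Applying both steps to "wjuniper": "jnpr", then "prjn".

prjn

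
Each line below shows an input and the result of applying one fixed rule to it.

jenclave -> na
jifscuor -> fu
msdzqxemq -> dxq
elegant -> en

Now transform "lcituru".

ir

Looking at the pairs, the operation is to keep one character in every 3, starting at position 3 (positions 3rd, 6th, 9th, ...).
On "lcituru" that produces "ir".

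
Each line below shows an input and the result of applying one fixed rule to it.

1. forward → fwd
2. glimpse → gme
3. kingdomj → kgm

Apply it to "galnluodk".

Looking at the pairs, the operation is to keep one character in every 3, starting at position 1 (positions 1st, 4th, 7th, ...).
Applying that to "galnluodk" gives "gno".

gno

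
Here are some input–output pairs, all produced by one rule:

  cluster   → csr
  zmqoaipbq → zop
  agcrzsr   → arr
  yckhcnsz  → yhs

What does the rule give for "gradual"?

gdl

The pattern: keep one character in every 3, starting at position 1 (positions 1st, 4th, 7th, ...).
On "gradual" that produces "gdl".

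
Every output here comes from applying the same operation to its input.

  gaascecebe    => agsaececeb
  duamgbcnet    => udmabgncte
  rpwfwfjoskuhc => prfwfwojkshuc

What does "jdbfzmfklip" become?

djfbmzkfilp

In each case the input is transformed by: swap each adjacent pair of characters (1↔2, 3↔4, ...).
"jdbfzmfklip" → "djfbmzkfilp".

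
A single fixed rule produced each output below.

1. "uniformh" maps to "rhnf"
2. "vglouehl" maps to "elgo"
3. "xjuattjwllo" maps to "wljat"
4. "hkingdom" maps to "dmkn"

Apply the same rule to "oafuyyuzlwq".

zwauy

Each output is the input with this applied: keep every other character starting from the second (positions 2nd, 4th, 6th, ...), then move the last 2 characters to the front (rotate right by 2).
For "oafuyyuzlwq", step one produces "auyzw"; step two turns that into "zwauy".
(Check on "xjuattjwllo": → "jatwl" → "wljat" ✓)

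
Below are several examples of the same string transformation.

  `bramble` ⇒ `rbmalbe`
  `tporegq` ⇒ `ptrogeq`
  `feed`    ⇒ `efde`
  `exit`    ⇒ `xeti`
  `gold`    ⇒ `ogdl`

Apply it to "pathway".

Looking at the pairs, the operation is to swap each adjacent pair of characters (1↔2, 3↔4, ...).
"pathway" → "aphtawy".

aphtawy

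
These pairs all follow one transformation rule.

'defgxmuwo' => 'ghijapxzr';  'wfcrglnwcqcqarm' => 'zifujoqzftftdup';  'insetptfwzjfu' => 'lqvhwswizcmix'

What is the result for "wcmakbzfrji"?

zfpdneciuml

Looking at the pairs, the operation is to shift every letter 3 places forward in the alphabet (wrapping around).
So "wcmakbzfrji" becomes "zfpdneciuml".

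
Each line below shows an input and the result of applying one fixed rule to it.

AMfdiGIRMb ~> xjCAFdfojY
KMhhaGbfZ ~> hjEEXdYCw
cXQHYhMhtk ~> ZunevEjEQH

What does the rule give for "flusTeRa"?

CIRPqBoX

The pattern: flip the case of every letter, then shift every letter 3 places backward in the alphabet (wrapping around).
"flusTeRa" → "CIRPqBoX".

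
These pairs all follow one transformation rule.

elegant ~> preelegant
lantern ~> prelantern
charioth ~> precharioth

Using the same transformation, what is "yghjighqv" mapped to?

preyghjighqv

Each output is the input with this applied: prepend "pre".
On "yghjighqv" that produces "preyghjighqv".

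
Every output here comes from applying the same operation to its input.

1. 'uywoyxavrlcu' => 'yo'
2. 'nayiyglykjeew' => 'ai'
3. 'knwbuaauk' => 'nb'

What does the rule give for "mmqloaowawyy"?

ml

What's happening: keep every other character starting from the second (positions 2nd, 4th, 6th, ...), then keep only the first 2 characters.
Applying both steps to "mmqloaowawyy": "mlawwy", then "ml".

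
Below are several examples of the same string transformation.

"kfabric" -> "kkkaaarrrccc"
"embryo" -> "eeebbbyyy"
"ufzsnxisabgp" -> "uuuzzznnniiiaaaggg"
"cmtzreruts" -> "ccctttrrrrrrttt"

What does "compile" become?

The rule is to keep every other character starting from the first (positions 1st, 3rd, 5th, ...), then repeat every character 3 times.
For "compile", step one produces "cmie"; step two turns that into "cccmmmiiieee".

cccmmmiiieee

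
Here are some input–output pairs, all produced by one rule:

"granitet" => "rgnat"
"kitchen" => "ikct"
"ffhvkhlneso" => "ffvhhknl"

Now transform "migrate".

imrg

Each output is the input with this applied: swap each adjacent pair of characters (1↔2, 3↔4, ...), then delete the last 3 characters.
So "migrate" becomes "imrg".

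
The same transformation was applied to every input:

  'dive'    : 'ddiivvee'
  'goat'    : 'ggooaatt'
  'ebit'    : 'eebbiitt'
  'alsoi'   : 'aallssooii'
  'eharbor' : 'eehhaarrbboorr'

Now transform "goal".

Looking at the pairs, the operation is to double every character.
For "goal" the result is "ggooaall".

ggooaall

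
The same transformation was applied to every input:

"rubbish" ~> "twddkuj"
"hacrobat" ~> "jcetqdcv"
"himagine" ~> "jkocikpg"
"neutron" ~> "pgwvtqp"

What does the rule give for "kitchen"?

mkvejgp

The rule is to shift every letter 2 places forward in the alphabet (wrapping around).
Doing the same to "kitchen": "mkvejgp".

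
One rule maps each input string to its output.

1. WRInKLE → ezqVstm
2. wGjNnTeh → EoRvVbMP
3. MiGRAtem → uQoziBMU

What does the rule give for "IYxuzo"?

qgFCHW

Each output is the input with this applied: flip the case of every letter, then shift every letter 8 places forward in the alphabet (wrapping around).
"IYxuzo" → "iyXUZO" → "qgFCHW".
(Check on "WRInKLE": → "wriNkle" → "ezqVstm" ✓)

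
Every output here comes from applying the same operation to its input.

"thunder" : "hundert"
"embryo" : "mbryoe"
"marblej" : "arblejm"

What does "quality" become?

The transformation: move the first character to the end.
Doing the same to "quality": "ualityq".

ualityq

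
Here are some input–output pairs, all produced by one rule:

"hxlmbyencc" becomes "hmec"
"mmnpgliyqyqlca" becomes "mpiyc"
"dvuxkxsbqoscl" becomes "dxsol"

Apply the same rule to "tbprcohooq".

trhq

Each output is the input with this applied: keep one character in every 3, starting at position 1 (positions 1st, 4th, 7th, ...).
Doing the same to "tbprcohooq": "trhq".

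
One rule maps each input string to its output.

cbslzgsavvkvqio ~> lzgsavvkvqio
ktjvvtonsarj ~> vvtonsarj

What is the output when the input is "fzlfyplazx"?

What's happening: delete the first 3 characters.
On "fzlfyplazx" that produces "fyplazx".

fyplazx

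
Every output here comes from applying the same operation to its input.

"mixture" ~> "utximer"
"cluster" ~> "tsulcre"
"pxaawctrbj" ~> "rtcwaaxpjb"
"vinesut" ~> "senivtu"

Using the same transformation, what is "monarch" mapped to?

The rule is to reverse the string, then move the first 2 characters to the end (rotate left by 2).
Working it through for "monarch": intermediate "hcranom", final "ranomhc".

ranomhc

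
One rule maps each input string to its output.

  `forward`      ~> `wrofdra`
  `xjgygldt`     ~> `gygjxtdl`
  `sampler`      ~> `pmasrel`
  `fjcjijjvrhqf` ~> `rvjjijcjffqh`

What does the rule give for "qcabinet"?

Each output is the input with this applied: move the last 3 characters to the front (rotate right by 3), then reverse the string.
Starting from "qcabinet": after the first operation, "netqcabi"; after the second, "ibacqten".

ibacqten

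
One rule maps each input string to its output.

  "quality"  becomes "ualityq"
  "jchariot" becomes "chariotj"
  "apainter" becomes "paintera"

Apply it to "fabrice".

The rule is to move the first character to the end.
"fabrice" → "abricef".

abricef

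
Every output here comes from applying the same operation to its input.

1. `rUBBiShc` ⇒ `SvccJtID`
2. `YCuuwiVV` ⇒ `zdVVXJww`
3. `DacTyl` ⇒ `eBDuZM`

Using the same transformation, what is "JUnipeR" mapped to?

The transformation: flip the case of every letter, then shift every letter 1 place forward in the alphabet (wrapping around).
Starting from "JUnipeR": after the first operation, "juNIPEr"; after the second, "kvOJQFs".
(Check on "DacTyl": → "dACtYL" → "eBDuZM" ✓)

kvOJQFs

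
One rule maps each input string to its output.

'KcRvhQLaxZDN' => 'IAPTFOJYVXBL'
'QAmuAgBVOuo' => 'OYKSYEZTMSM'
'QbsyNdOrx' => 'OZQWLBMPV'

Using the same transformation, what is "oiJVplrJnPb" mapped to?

In each case the input is transformed by: shift every letter 2 places backward in the alphabet (wrapping around), then convert every letter to uppercase.
"oiJVplrJnPb" → "mgHTnjpHlNz" → "MGHTNJPHLNZ".

MGHTNJPHLNZ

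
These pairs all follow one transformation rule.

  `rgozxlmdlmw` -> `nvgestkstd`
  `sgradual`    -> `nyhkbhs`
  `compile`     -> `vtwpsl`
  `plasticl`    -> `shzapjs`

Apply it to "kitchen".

pajolu

The transformation: shift every letter 7 places forward in the alphabet (wrapping around), then delete the first character.
"kitchen" → "rpajolu" → "pajolu".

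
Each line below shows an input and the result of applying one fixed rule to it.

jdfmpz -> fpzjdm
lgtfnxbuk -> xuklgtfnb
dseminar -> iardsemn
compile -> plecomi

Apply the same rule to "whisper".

serwhip

Each output is the input with this applied: move the last 3 characters to the front (rotate right by 3), then swap the first and last characters.
"whisper" → "perwhis" → "serwhip".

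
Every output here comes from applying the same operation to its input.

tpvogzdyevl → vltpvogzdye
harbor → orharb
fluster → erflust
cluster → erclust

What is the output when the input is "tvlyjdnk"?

nktvlyjd

What's happening: move the last 2 characters to the front (rotate right by 2).
"tvlyjdnk" → "nktvlyjd".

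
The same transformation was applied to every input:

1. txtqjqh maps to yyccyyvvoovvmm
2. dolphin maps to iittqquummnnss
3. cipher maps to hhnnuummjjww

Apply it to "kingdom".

The rule is to double every character, then shift every letter 5 places forward in the alphabet (wrapping around).
"kingdom" → "kkiinnggddoomm" → "ppnnsslliittrr".
(Check on "cipher": → "cciipphheerr" → "hhnnuummjjww" ✓)

ppnnsslliittrr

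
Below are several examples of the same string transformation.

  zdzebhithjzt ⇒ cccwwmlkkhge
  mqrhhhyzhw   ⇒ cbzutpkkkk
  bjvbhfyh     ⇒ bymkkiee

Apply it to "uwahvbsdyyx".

The pattern: sort the characters into reverse alphabetical order, then shift every letter 3 places forward in the alphabet (wrapping around).
On "uwahvbsdyyx" that produces "bbazyxvkged".
(Check on "zdzebhithjzt": → "zzzttjihhedb" → "cccwwmlkkhge" ✓)

bbazyxvkged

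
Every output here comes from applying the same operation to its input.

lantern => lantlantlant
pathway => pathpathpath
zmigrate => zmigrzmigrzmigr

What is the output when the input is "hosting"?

hosthosthost

The rule is to delete the last 3 characters, then write the whole string 3 times in a row.
"hosting" → "host" → "hosthosthost".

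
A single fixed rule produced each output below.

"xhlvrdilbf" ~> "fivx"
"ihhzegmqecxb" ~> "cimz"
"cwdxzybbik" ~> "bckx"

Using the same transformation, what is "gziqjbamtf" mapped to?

afgq

Looking at the pairs, the operation is to keep one character in every 3, starting at position 1 (positions 1st, 4th, 7th, ...), then sort the characters into alphabetical order.
Applying both steps to "gziqjbamtf": "gqaf", then "afgq".
(Check on "cwdxzybbik": → "cxbk" → "bckx" ✓)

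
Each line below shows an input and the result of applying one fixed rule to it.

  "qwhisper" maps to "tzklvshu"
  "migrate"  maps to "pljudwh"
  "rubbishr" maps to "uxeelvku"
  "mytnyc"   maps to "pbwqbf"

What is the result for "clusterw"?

foxvwhuz

What's happening: shift every letter 3 places forward in the alphabet (wrapping around).
So "clusterw" becomes "foxvwhuz".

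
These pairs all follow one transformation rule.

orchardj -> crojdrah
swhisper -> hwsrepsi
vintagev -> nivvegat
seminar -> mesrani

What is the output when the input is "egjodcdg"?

The pattern: move the first 3 characters to the end (rotate left by 3), then reverse the string.
Working it through for "egjodcdg": intermediate "odcdgegj", final "jgegdcdo".

jgegdcdo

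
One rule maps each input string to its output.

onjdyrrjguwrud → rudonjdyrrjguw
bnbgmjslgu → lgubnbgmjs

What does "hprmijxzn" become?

xznhprmij

The transformation: move the last 3 characters to the front (rotate right by 3).
On "hprmijxzn" that produces "xznhprmij".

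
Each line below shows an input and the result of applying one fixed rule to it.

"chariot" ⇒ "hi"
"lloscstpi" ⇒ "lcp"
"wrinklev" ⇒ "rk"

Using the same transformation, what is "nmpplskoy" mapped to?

What's happening: move the last character to the front, then keep one character in every 3, starting at position 3 (positions 3rd, 6th, 9th, ...).
For "nmpplskoy", step one produces "ynmpplsko"; step two turns that into "mlo".

mlo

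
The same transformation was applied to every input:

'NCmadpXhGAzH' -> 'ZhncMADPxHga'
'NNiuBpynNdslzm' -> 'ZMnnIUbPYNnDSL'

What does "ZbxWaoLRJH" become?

jhzBXwAOlr

The pattern: flip the case of every letter, then move the last 2 characters to the front (rotate right by 2).
"ZbxWaoLRJH" → "zBXwAOlrjh" → "jhzBXwAOlr".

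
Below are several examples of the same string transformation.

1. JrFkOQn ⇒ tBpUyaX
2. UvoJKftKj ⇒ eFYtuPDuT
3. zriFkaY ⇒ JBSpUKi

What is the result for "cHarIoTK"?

MrKBsYdu

The pattern: flip the case of every letter, then shift every letter 10 places forward in the alphabet (wrapping around).
Applying both steps to "cHarIoTK": "ChARiOtk", then "MrKBsYdu".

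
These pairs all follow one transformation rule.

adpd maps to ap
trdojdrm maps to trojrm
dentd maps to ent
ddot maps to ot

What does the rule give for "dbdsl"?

bsl

The rule is to remove every "d".
On "dbdsl" that produces "bsl".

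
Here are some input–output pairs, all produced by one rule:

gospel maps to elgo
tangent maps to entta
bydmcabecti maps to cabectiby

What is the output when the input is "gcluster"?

stergc

What's happening: move the first 2 characters to the end (rotate left by 2), then delete the first 2 characters.
Working it through for "gcluster": intermediate "lustergc", final "stergc".
(Check on "tangent": → "ngentta" → "entta" ✓)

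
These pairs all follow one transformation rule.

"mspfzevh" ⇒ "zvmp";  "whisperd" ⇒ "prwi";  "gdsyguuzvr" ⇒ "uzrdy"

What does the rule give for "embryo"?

rom

What's happening: swap the front and back halves of the string, then keep every other character starting from the first (positions 1st, 3rd, 5th, ...).
On "embryo": the first step gives "ryoemb", and the second then gives "rom".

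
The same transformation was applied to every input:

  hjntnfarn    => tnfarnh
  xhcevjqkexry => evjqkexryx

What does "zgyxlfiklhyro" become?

Each output is the input with this applied: move the first character to the end, then delete the first 2 characters.
On "zgyxlfiklhyro": the first step gives "gyxlfiklhyroz", and the second then gives "xlfiklhyroz".

xlfiklhyroz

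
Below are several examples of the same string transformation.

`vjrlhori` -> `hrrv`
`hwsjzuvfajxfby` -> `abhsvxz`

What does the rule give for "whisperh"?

iprw

In each case the input is transformed by: keep every other character starting from the first (positions 1st, 3rd, 5th, ...), then sort the characters into alphabetical order.
Applying both steps to "whisperh": "wipr", then "iprw".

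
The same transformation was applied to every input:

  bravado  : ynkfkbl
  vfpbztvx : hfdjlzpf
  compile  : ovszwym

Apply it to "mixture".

What's happening: reverse the string, then shift every letter 10 places forward in the alphabet (wrapping around).
For "mixture", step one produces "erutxim"; step two turns that into "obedhsw".

obedhsw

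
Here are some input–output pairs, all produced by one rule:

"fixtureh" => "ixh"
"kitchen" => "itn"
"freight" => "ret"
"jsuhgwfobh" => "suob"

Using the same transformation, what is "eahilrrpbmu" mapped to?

What's happening: swap each adjacent pair of characters (1↔2, 3↔4, ...), then keep one character in every 3, starting at position 1 (positions 1st, 4th, 7th, ...).
"eahilrrpbmu" → "aeihrlprmbu" → "ahpb".

ahpb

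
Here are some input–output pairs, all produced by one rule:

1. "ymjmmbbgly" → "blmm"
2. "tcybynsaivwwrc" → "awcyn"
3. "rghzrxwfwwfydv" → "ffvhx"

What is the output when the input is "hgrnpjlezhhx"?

lhhn

The transformation: swap the front and back halves of the string, then keep one character in every 3, starting at position 1 (positions 1st, 4th, 7th, ...).
For "hgrnpjlezhhx" the result is "lhhn".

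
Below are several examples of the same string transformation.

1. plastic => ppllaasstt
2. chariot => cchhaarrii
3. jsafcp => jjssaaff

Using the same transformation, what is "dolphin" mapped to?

Each output is the input with this applied: delete the last 2 characters, then double every character.
For "dolphin" the result is "ddoollpphh".

ddoollpphh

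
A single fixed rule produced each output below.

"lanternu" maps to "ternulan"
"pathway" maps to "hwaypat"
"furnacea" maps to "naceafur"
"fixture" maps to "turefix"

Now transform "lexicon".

iconlex

Each output is the input with this applied: move the first 3 characters to the end (rotate left by 3).
Applying that to "lexicon" gives "iconlex".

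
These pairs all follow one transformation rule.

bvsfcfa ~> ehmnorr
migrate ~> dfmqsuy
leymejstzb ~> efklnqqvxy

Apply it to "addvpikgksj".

Rule — shift every letter 12 places forward in the alphabet (wrapping around), then sort the characters into alphabetical order.
For "addvpikgksj", step one produces "mpphbuwswev"; step two turns that into "behmppsuvww".

behmppsuvww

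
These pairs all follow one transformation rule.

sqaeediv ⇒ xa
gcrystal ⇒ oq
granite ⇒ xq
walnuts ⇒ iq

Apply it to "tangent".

Looking at the pairs, the operation is to shift every letter 3 places backward in the alphabet (wrapping around), then keep one character in every 3, starting at position 3 (positions 3rd, 6th, 9th, ...).
On "tangent": the first step gives "qxkdbkq", and the second then gives "kk".
(Check on "sqaeediv": → "pnxbbafs" → "xa" ✓)

kk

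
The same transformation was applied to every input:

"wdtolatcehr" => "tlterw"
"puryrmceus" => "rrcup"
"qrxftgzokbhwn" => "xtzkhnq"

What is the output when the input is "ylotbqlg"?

The pattern: keep every other character starting from the first (positions 1st, 3rd, 5th, ...), then move the first character to the end.
"ylotbqlg" → "obly".

obly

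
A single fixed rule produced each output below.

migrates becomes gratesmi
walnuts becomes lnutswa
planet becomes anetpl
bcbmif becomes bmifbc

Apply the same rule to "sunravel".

The pattern: move the first 2 characters to the end (rotate left by 2).
Applying that to "sunravel" gives "nravelsu".

nravelsu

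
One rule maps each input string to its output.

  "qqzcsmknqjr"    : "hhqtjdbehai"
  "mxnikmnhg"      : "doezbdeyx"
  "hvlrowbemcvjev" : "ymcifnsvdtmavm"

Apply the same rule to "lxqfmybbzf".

Each output is the input with this applied: shift every letter 9 places backward in the alphabet (wrapping around).
On "lxqfmybbzf" that produces "cohwdpssqw".

cohwdpssqw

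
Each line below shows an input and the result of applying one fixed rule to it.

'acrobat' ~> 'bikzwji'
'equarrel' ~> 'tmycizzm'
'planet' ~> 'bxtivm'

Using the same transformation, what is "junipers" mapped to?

arcvqxmz

The rule is to shift every letter 8 places forward in the alphabet (wrapping around), then move the last character to the front.
On "junipers" that produces "arcvqxmz".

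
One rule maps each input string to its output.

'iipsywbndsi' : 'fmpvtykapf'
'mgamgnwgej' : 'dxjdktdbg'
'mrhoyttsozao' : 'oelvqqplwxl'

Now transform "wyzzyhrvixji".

vwwveosfugf

The pattern: delete the first character, then shift every letter 3 places backward in the alphabet (wrapping around).
On "wyzzyhrvixji": the first step gives "yzzyhrvixji", and the second then gives "vwwveosfugf".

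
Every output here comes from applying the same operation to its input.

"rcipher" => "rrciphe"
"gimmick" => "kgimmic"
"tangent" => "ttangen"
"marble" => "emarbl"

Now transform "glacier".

rglacie

In each case the input is transformed by: move the last character to the front.
So "glacier" becomes "rglacie".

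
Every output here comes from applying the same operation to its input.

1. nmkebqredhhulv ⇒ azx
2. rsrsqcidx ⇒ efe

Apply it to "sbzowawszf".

fom

What's happening: shift every letter 13 places forward in the alphabet (wrapping around) — i.e. ROT13, then keep only the first 3 characters.
Applying both steps to "sbzowawszf": "fombjnjfms", then "fom".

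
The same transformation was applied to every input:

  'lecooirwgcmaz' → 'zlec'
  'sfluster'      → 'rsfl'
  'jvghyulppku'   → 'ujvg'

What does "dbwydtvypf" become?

Looking at the pairs, the operation is to move the last character to the front, then keep only the first 4 characters.
For "dbwydtvypf", step one produces "fdbwydtvyp"; step two turns that into "fdbw".
(Check on "sfluster": → "rsfluste" → "rsfl" ✓)

fdbw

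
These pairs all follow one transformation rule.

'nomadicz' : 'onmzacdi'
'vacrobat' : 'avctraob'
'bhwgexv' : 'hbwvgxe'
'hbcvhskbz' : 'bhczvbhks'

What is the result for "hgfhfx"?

ghfxhf

What's happening: move the first character to the end, then take characters alternately from the front and the back (1st, last, 2nd, 2nd-last, ...).
On "hgfhfx": the first step gives "gfhfxh", and the second then gives "ghfxhf".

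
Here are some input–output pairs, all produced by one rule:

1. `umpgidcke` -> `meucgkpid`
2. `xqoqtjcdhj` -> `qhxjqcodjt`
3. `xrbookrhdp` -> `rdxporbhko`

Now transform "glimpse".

The rule is to swap each adjacent pair of characters (1↔2, 3↔4, ...), then take characters alternately from the front and the back (1st, last, 2nd, 2nd-last, ...).
"glimpse" → "lgmispe" → "legpmsi".

legpmsi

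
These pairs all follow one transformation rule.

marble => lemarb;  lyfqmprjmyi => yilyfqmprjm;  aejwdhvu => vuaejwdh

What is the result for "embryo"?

Looking at the pairs, the operation is to move the last 2 characters to the front (rotate right by 2).
Applying that to "embryo" gives "yoembr".

yoembr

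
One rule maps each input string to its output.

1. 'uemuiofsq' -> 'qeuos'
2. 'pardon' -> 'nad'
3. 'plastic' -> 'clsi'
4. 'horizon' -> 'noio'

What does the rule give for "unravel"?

lnae

The transformation: move the last character to the front, then keep every other character starting from the first (positions 1st, 3rd, 5th, ...).
Starting from "unravel": after the first operation, "lunrave"; after the second, "lnae".
(Check on "uemuiofsq": → "quemuiofs" → "qeuos" ✓)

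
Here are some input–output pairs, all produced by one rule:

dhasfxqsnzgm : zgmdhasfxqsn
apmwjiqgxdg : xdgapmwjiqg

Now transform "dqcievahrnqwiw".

The pattern: move the last 3 characters to the front (rotate right by 3).
For "dqcievahrnqwiw" the result is "wiwdqcievahrnq".

wiwdqcievahrnq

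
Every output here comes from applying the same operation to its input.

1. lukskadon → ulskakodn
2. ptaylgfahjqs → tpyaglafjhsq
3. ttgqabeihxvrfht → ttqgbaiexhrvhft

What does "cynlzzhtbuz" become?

What's happening: swap each adjacent pair of characters (1↔2, 3↔4, ...).
Doing the same to "cynlzzhtbuz": "yclnzzthubz".

yclnzzthubz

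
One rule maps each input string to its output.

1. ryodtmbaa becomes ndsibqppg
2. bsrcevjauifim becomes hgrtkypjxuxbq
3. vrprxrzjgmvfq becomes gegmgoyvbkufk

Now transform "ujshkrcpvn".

yhwzgrekcj

Each output is the input with this applied: shift every letter 11 places backward in the alphabet (wrapping around), then move the first character to the end.
Starting from "ujshkrcpvn": after the first operation, "jyhwzgrekc"; after the second, "yhwzgrekcj".
(Check on "ryodtmbaa": → "gndsibqpp" → "ndsibqppg" ✓)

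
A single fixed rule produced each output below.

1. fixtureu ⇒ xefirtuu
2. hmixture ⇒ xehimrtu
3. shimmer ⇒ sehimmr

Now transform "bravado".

vaabdor

The rule is to sort the characters into alphabetical order, then move the last character to the front.
Applying both steps to "bravado": "aabdorv", then "vaabdor".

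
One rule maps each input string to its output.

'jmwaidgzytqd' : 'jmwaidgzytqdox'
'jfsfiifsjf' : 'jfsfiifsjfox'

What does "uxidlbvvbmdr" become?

The pattern: append "ox".
On "uxidlbvvbmdr" that produces "uxidlbvvbmdrox".

uxidlbvvbmdrox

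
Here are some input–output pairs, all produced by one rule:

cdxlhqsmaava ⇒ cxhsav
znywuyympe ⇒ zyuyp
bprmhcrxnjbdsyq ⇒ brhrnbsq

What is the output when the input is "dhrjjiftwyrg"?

drjfwr

What's happening: keep every other character starting from the first (positions 1st, 3rd, 5th, ...).
So "dhrjjiftwyrg" becomes "drjfwr".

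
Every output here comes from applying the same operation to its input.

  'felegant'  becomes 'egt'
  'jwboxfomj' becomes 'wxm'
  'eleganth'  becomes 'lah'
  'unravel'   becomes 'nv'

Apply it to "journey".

The pattern: keep one character in every 3, starting at position 2 (positions 2nd, 5th, 8th, ...).
Applying that to "journey" gives "on".

on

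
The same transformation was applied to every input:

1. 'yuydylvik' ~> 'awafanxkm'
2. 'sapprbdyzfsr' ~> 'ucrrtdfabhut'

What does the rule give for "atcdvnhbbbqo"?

In each case the input is transformed by: shift every letter 2 places forward in the alphabet (wrapping around).
On "atcdvnhbbbqo" that produces "cvefxpjdddsq".

cvefxpjdddsq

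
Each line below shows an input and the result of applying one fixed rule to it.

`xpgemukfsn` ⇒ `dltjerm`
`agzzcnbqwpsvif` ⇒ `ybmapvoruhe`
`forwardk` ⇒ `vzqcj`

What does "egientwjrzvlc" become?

Looking at the pairs, the operation is to delete the first 3 characters, then shift every letter 1 place backward in the alphabet (wrapping around).
Working it through for "egientwjrzvlc": intermediate "entwjrzvlc", final "dmsviqyukb".

dmsviqyukb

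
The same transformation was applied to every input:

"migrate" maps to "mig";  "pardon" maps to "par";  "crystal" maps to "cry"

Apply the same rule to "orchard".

What's happening: keep only the first 3 characters.
"orchard" → "orc".

orc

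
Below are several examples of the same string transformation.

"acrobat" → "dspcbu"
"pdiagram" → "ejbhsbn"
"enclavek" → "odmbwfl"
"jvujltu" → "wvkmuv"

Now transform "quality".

vbmjuz

The transformation: delete the first character, then shift every letter 1 place forward in the alphabet (wrapping around).
So "quality" becomes "vbmjuz".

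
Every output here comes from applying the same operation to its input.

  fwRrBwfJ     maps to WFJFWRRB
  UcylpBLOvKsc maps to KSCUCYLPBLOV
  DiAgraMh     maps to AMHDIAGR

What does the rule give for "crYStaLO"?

ALOCRYST

The pattern: move the last 3 characters to the front (rotate right by 3), then convert every letter to uppercase.
So "crYStaLO" becomes "ALOCRYST".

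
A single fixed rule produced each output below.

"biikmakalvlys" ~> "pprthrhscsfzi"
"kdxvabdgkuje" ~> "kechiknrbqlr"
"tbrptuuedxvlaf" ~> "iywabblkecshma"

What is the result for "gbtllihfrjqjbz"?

The transformation: shift every letter 7 places forward in the alphabet (wrapping around), then move the first character to the end.
On "gbtllihfrjqjbz" that produces "iasspomyqxqign".
(Check on "tbrptuuedxvlaf": → "aiywabblkecshm" → "iywabblkecshma" ✓)

iasspomyqxqign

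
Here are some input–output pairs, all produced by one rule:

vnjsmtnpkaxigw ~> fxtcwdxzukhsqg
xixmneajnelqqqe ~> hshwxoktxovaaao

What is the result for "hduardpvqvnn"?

rnekbnzfafxx

The rule is to shift every letter 10 places forward in the alphabet (wrapping around).
On "hduardpvqvnn" that produces "rnekbnzfafxx".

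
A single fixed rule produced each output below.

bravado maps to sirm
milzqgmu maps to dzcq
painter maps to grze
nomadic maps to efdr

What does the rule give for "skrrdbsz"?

The transformation: shift every letter 9 places backward in the alphabet (wrapping around), then keep only the first 4 characters.
Applying that to "skrrdbsz" gives "jbii".

jbii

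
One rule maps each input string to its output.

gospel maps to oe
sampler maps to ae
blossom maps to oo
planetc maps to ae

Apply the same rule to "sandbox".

ao

The transformation: keep only the vowels.
For "sandbox" the result is "ao".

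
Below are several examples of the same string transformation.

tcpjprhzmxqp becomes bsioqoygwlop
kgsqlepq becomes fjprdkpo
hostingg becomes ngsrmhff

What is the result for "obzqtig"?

anpyhsf

Looking at the pairs, the operation is to shift every letter 1 place backward in the alphabet (wrapping around), then swap each adjacent pair of characters (1↔2, 3↔4, ...).
Doing the same to "obzqtig": "anpyhsf".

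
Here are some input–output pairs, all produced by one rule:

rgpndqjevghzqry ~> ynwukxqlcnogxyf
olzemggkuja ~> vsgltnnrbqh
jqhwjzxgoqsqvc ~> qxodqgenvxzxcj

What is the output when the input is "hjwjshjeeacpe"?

What's happening: shift every letter 7 places forward in the alphabet (wrapping around).
For "hjwjshjeeacpe" the result is "oqdqzoqllhjwl".

oqdqzoqllhjwl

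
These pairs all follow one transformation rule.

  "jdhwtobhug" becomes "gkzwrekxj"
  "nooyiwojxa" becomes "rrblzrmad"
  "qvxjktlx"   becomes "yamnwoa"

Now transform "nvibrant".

yleudqw

Rule — shift every letter 3 places forward in the alphabet (wrapping around), then delete the first character.
"nvibrant" → "qyleudqw" → "yleudqw".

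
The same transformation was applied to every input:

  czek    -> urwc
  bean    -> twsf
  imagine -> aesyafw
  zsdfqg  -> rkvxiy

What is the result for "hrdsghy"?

zjvkyzq

Rule — shift every letter 8 places backward in the alphabet (wrapping around).
So "hrdsghy" becomes "zjvkyzq".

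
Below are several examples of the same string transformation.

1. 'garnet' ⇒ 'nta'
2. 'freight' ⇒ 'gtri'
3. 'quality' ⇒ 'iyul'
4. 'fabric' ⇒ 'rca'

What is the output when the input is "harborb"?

The transformation: move the last 3 characters to the front (rotate right by 3), then keep every other character starting from the first (positions 1st, 3rd, 5th, ...).
Applying both steps to "harborb": "orbharb", then "obab".

obab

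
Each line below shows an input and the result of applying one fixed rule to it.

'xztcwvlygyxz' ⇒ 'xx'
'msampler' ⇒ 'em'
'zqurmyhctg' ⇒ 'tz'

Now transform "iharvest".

si

The pattern: swap the first and last characters, then keep only the last 2 characters.
"iharvest" → "tharvesi" → "si".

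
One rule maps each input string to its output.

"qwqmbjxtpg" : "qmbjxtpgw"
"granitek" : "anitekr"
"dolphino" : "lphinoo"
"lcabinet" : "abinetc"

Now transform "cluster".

The pattern: delete the first character, then move the first character to the end.
On "cluster": the first step gives "luster", and the second then gives "usterl".

usterl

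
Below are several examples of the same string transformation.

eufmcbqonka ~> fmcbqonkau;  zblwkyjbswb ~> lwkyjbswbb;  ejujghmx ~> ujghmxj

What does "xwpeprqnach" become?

The transformation: delete the first character, then move the first character to the end.
Applying both steps to "xwpeprqnach": "wpeprqnach", then "peprqnachw".

peprqnachw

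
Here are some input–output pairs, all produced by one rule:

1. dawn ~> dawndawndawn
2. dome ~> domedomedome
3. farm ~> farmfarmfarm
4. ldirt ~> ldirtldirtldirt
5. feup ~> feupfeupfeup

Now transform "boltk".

boltkboltkboltk

Looking at the pairs, the operation is to write the whole string 3 times in a row.
Doing the same to "boltk": "boltkboltkboltk".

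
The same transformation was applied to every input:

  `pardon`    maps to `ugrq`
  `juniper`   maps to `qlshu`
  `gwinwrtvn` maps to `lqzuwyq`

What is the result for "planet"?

dqhw

The rule is to shift every letter 3 places forward in the alphabet (wrapping around), then delete the first 2 characters.
Applying both steps to "planet": "sodqhw", then "dqhw".
(Check on "juniper": → "mxqlshu" → "qlshu" ✓)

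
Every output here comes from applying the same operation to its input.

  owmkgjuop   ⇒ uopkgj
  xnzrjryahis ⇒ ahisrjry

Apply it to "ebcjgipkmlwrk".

mlwrkjgipk

In each case the input is transformed by: delete the first 3 characters, then swap the front and back halves of the string.
Starting from "ebcjgipkmlwrk": after the first operation, "jgipkmlwrk"; after the second, "mlwrkjgipk".
(Check on "xnzrjryahis": → "rjryahis" → "ahisrjry" ✓)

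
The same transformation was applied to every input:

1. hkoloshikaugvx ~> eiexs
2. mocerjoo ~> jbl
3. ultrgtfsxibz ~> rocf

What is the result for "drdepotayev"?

abqb

The transformation: shift every letter 3 places backward in the alphabet (wrapping around), then keep one character in every 3, starting at position 1 (positions 1st, 4th, 7th, ...).
Working it through for "drdepotayev": intermediate "aoabmlqxvbs", final "abqb".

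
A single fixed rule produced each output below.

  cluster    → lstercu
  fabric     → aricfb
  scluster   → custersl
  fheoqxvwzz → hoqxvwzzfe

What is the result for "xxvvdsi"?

The transformation: move the first 2 characters to the end (rotate left by 2), then swap the first and last characters.
"xxvvdsi" → "vvdsixx" → "xvdsixv".

xvdsixv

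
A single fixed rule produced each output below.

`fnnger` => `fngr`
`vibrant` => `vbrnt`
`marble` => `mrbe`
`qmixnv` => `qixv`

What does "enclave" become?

eclve

Rule — double every character, then keep one character in every 3, starting at position 2 (positions 2nd, 5th, 8th, ...).
For "enclave", step one produces "eennccllaavvee"; step two turns that into "eclve".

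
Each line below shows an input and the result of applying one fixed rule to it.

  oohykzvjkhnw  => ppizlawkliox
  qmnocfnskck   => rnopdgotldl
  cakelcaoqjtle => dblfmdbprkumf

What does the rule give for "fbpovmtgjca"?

The pattern: shift every letter 1 place forward in the alphabet (wrapping around).
Doing the same to "fbpovmtgjca": "gcqpwnuhkdb".

gcqpwnuhkdb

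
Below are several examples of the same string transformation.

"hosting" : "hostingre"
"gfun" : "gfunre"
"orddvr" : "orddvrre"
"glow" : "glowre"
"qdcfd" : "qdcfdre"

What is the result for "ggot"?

ggotre

Looking at the pairs, the operation is to append "re".
So "ggot" becomes "ggotre".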